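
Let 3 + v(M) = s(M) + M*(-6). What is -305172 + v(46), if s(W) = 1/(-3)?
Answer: -916354/3 ≈ -3.0545e+5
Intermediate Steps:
s(W) = -1/3
v(M) = -10/3 - 6*M (v(M) = -3 + (-1/3 + M*(-6)) = -3 + (-1/3 - 6*M) = -10/3 - 6*M)
-305172 + v(46) = -305172 + (-10/3 - 6*46) = -305172 + (-10/3 - 276) = -305172 - 838/3 = -916354/3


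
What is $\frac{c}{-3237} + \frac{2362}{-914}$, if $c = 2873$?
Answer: $- \frac{395066}{113793} \approx -3.4718$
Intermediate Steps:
$\frac{c}{-3237} + \frac{2362}{-914} = \frac{2873}{-3237} + \frac{2362}{-914} = 2873 \left(- \frac{1}{3237}\right) + 2362 \left(- \frac{1}{914}\right) = - \frac{221}{249} - \frac{1181}{457} = - \frac{395066}{113793}$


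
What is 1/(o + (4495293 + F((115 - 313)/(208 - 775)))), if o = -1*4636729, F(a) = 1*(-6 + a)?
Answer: -63/8910824 ≈ -7.0701e-6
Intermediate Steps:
F(a) = -6 + a
o = -4636729
1/(o + (4495293 + F((115 - 313)/(208 - 775)))) = 1/(-4636729 + (4495293 + (-6 + (115 - 313)/(208 - 775)))) = 1/(-4636729 + (4495293 + (-6 - 198/(-567)))) = 1/(-4636729 + (4495293 + (-6 - 198*(-1/567)))) = 1/(-4636729 + (4495293 + (-6 + 22/63))) = 1/(-4636729 + (4495293 - 356/63)) = 1/(-4636729 + 283203103/63) = 1/(-8910824/63) = -63/8910824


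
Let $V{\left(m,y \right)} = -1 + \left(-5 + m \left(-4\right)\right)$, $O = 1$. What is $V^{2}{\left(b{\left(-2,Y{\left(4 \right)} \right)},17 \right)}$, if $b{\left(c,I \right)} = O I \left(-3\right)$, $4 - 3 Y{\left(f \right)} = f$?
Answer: $36$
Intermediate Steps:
$Y{\left(f \right)} = \frac{4}{3} - \frac{f}{3}$
$b{\left(c,I \right)} = - 3 I$ ($b{\left(c,I \right)} = 1 I \left(-3\right) = I \left(-3\right) = - 3 I$)
$V{\left(m,y \right)} = -6 - 4 m$ ($V{\left(m,y \right)} = -1 - \left(5 + 4 m\right) = -6 - 4 m$)
$V^{2}{\left(b{\left(-2,Y{\left(4 \right)} \right)},17 \right)} = \left(-6 - 4 \left(- 3 \left(\frac{4}{3} - \frac{4}{3}\right)\right)\right)^{2} = \left(-6 - 4 \left(\left(-3\right) 0\right)\right)^{2} = \left(-6 - 0\right)^{2} = \left(-6 + 0\right)^{2} = \left(-6\right)^{2} = 36$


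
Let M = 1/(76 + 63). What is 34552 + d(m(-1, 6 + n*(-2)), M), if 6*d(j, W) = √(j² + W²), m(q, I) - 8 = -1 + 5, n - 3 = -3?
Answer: 34552 + 5*√111289/834 ≈ 34554.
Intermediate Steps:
n = 0 (n = 3 - 3 = 0)
M = 1/139 ≈ 0.0071942
m(q, I) = 12 (m(q, I) = 8 + (-1 + 5) = 8 + 4 = 12)
d(j, W) = √(W² + j²)/6 (d(j, W) = √(j² + W²)/6 = √(W² + j²)/6)
34552 + d(m(-1, 6 + n*(-2)), M) = 34552 + √((1/139)² + 12²)/6 = 34552 + √(1/19321 + 144)/6 = 34552 + √(2782225/19321)/6 = 34552 + (5*√111289/139)/6 = 34552 + 5*√111289/834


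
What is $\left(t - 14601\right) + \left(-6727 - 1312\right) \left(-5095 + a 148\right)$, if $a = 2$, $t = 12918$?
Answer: $38577478$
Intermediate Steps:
$\left(t - 14601\right) + \left(-6727 - 1312\right) \left(-5095 + a 148\right) = \left(12918 - 14601\right) + \left(-6727 - 1312\right) \left(-5095 + 2 \cdot 148\right) = -1683 - 8039 \left(-5095 + 296\right) = -1683 - -38579161 = -1683 + 38579161 = 38577478$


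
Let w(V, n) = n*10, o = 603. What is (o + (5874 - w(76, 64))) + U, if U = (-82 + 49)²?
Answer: 6926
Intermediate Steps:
w(V, n) = 10*n
U = 1089 (U = (-33)² = 1089)
(o + (5874 - w(76, 64))) + U = (603 + (5874 - 10*64)) + 1089 = (603 + (5874 - 1*640)) + 1089 = (603 + (5874 - 640)) + 1089 = (603 + 5234) + 1089 = 5837 + 1089 = 6926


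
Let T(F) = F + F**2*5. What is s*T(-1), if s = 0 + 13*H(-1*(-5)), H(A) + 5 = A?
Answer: 0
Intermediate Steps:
H(A) = -5 + A
T(F) = F + 5*F**2
s = 0 (s = 0 + 13*(-5 - 1*(-5)) = 0 + 13*(-5 + 5) = 0 + 13*0 = 0 + 0 = 0)
s*T(-1) = 0*(-(1 + 5*(-1))) = 0*(-(1 - 5)) = 0*(-1*(-4)) = 0*4 = 0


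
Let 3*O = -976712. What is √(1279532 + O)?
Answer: 2*√2146413/3 ≈ 976.71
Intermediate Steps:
O = -976712/3 (O = (⅓)*(-976712) = -976712/3 ≈ -3.2557e+5)
√(1279532 + O) = √(1279532 - 976712/3) = √(2861884/3) = 2*√2146413/3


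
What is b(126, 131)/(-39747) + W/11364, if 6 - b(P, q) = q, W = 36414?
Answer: 241461293/75280818 ≈ 3.2075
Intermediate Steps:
b(P, q) = 6 - q
b(126, 131)/(-39747) + W/11364 = (6 - 1*131)/(-39747) + 36414/11364 = (6 - 131)*(-1/39747) + 36414*(1/11364) = -125*(-1/39747) + 6069/1894 = 125/39747 + 6069/1894 = 241461293/75280818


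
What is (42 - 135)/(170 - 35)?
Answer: -31/45 ≈ -0.68889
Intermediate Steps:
(42 - 135)/(170 - 35) = -93/135 = -93*1/135 = -31/45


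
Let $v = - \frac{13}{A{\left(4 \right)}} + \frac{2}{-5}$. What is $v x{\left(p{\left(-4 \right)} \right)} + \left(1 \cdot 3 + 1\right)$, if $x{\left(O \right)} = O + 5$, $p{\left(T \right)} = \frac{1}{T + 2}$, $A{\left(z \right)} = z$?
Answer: $- \frac{497}{40} \approx -12.425$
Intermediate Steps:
$p{\left(T \right)} = \frac{1}{2 + T}$
$x{\left(O \right)} = 5 + O$
$v = - \frac{73}{20}$ ($v = - \frac{13}{4} + \frac{2}{-5} = \left(-13\right) \frac{1}{4} + 2 \left(- \frac{1}{5}\right) = - \frac{13}{4} - \frac{2}{5} = - \frac{73}{20} \approx -3.65$)
$v x{\left(p{\left(-4 \right)} \right)} + \left(1 \cdot 3 + 1\right) = - \frac{73 \left(5 + \frac{1}{2 - 4}\right)}{20} + \left(1 \cdot 3 + 1\right) = - \frac{73 \left(5 + \frac{1}{-2}\right)}{20} + \left(3 + 1\right) = - \frac{73 \left(5 - \frac{1}{2}\right)}{20} + 4 = \left(- \frac{73}{20}\right) \frac{9}{2} + 4 = - \frac{657}{40} + 4 = - \frac{497}{40}$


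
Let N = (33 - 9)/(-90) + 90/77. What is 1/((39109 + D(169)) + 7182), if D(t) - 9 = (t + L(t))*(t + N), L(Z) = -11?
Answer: 1155/84481946 ≈ 1.3672e-5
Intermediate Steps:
N = 1042/1155 (N = 24*(-1/90) + 90*(1/77) = -4/15 + 90/77 = 1042/1155 ≈ 0.90216)
D(t) = 9 + (-11 + t)*(1042/1155 + t) (D(t) = 9 + (t - 11)*(t + 1042/1155) = 9 + (-11 + t)*(1042/1155 + t))
1/((39109 + D(169)) + 7182) = 1/((39109 + (-97/105 + 169² - 11663/1155*169)) + 7182) = 1/((39109 + (-97/105 + 28561 - 1971047/1155)) + 7182) = 1/((39109 + 31015841/1155) + 7182) = 1/(76186736/1155 + 7182) = 1/(84481946/1155) = 1155/84481946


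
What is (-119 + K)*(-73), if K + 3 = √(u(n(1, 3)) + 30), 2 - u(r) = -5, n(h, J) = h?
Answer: 8906 - 73*√37 ≈ 8462.0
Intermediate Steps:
u(r) = 7 (u(r) = 2 - 1*(-5) = 2 + 5 = 7)
K = -3 + √37 (K = -3 + √(7 + 30) = -3 + √37 ≈ 3.0828)
(-119 + K)*(-73) = (-119 + (-3 + √37))*(-73) = (-122 + √37)*(-73) = 8906 - 73*√37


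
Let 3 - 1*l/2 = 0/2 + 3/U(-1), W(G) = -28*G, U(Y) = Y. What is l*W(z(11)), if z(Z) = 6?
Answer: -2016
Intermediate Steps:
l = 12 (l = 6 - 2*(0/2 + 3/(-1)) = 6 - 2*(0*(½) + 3*(-1)) = 6 - 2*(0 - 3) = 6 - 2*(-3) = 6 + 6 = 12)
l*W(z(11)) = 12*(-28*6) = 12*(-168) = -2016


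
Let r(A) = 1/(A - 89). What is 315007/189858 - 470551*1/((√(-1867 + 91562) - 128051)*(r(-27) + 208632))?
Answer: 20834161693158773074115/12556832959055281943538 + 27291958*√89695/198414071975717883 ≈ 1.6592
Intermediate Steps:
r(A) = 1/(-89 + A)
315007/189858 - 470551*1/((√(-1867 + 91562) - 128051)*(r(-27) + 208632)) = 315007/189858 - 470551*1/((√(-1867 + 91562) - 128051)*(1/(-89 - 27) + 208632)) = 315007*(1/189858) - 470551*1/((1/(-116) + 208632)*(√89695 - 128051)) = 315007/189858 - 470551*1/((-128051 + √89695)*(-1/116 + 208632)) = 315007/189858 - 470551*116/(24201311*(-128051 + √89695)) = 315007/189858 - 470551/(-3099002074861/116 + 24201311*√89695/116)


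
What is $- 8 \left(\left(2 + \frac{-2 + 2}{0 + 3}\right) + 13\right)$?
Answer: $-120$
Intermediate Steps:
$- 8 \left(\left(2 + \frac{-2 + 2}{0 + 3}\right) + 13\right) = - 8 \left(\left(2 + \frac{0}{3}\right) + 13\right) = - 8 \left(\left(2 + 0 \cdot \frac{1}{3}\right) + 13\right) = - 8 \left(\left(2 + 0\right) + 13\right) = - 8 \left(2 + 13\right) = \left(-8\right) 15 = -120$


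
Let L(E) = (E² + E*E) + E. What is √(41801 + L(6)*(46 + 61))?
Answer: √50147 ≈ 223.94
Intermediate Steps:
L(E) = E + 2*E² (L(E) = (E² + E²) + E = 2*E² + E = E + 2*E²)
√(41801 + L(6)*(46 + 61)) = √(41801 + (6*(1 + 2*6))*(46 + 61)) = √(41801 + (6*(1 + 12))*107) = √(41801 + (6*13)*107) = √(41801 + 78*107) = √(41801 + 8346) = √50147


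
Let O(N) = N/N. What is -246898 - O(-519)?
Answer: -246899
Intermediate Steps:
O(N) = 1
-246898 - O(-519) = -246898 - 1*1 = -246898 - 1 = -246899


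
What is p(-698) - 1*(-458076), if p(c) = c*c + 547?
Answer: 945827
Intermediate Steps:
p(c) = 547 + c² (p(c) = c² + 547 = 547 + c²)
p(-698) - 1*(-458076) = (547 + (-698)²) - 1*(-458076) = (547 + 487204) + 458076 = 487751 + 458076 = 945827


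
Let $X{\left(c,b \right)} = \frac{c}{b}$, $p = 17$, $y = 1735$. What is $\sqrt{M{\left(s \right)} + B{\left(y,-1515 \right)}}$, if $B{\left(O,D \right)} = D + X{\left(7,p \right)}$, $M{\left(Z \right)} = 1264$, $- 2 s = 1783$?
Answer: $\frac{2 i \sqrt{18105}}{17} \approx 15.83 i$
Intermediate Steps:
$s = - \frac{1783}{2}$ ($s = \left(- \frac{1}{2}\right) 1783 = - \frac{1783}{2} \approx -891.5$)
$B{\left(O,D \right)} = \frac{7}{17} + D$ ($B{\left(O,D \right)} = D + \frac{7}{17} = \frac{7}{17} + D$)
$\sqrt{M{\left(s \right)} + B{\left(y,-1515 \right)}} = \sqrt{1264 + \left(\frac{7}{17} - 1515\right)} = \sqrt{1264 - \frac{25748}{17}} = \sqrt{- \frac{4260}{17}} = \frac{2 i \sqrt{18105}}{17}$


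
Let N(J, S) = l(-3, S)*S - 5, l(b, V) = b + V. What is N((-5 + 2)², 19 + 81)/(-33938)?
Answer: -9695/33938 ≈ -0.28567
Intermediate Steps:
l(b, V) = V + b
N(J, S) = -5 + S*(-3 + S) (N(J, S) = (S - 3)*S - 5 = (-3 + S)*S - 5 = S*(-3 + S) - 5 = -5 + S*(-3 + S))
N((-5 + 2)², 19 + 81)/(-33938) = (-5 + (19 + 81)*(-3 + (19 + 81)))/(-33938) = (-5 + 100*(-3 + 100))*(-1/33938) = (-5 + 100*97)*(-1/33938) = (-5 + 9700)*(-1/33938) = 9695*(-1/33938) = -9695/33938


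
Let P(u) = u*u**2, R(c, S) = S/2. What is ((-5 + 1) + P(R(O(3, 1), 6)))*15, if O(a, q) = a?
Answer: 345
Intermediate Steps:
R(c, S) = S/2 (R(c, S) = S*(1/2) = S/2)
P(u) = u**3
((-5 + 1) + P(R(O(3, 1), 6)))*15 = ((-5 + 1) + ((1/2)*6)**3)*15 = (-4 + 3**3)*15 = (-4 + 27)*15 = 23*15 = 345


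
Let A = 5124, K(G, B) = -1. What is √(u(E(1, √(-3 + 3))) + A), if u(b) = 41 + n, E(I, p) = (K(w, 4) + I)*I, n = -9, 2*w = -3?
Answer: 2*√1289 ≈ 71.805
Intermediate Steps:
w = -3/2 (w = (½)*(-3) = -3/2 ≈ -1.5000)
E(I, p) = I*(-1 + I) (E(I, p) = (-1 + I)*I = I*(-1 + I))
u(b) = 32 (u(b) = 41 - 9 = 32)
√(u(E(1, √(-3 + 3))) + A) = √(32 + 5124) = √5156 = 2*√1289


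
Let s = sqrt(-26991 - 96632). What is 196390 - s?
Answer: 196390 - I*sqrt(123623) ≈ 1.9639e+5 - 351.6*I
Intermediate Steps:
s = I*sqrt(123623) (s = sqrt(-123623) = I*sqrt(123623) ≈ 351.6*I)
196390 - s = 196390 - I*sqrt(123623)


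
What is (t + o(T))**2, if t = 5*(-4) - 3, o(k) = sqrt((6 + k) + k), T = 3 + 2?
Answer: 361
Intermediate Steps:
T = 5
o(k) = sqrt(6 + 2*k)
t = -23 (t = -20 - 3 = -23)
(t + o(T))**2 = (-23 + sqrt(6 + 2*5))**2 = (-23 + sqrt(6 + 10))**2 = (-23 + sqrt(16))**2 = (-23 + 4)**2 = (-19)**2 = 361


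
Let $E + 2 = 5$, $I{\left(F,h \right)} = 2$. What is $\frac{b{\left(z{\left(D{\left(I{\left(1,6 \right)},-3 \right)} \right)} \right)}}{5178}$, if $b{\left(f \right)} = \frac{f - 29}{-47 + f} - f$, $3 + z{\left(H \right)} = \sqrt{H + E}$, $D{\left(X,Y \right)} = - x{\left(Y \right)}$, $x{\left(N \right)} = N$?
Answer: $\frac{2269}{3228483} - \frac{628 \sqrt{6}}{3228483} \approx 0.00022634$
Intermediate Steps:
$E = 3$ ($E = -2 + 5 = 3$)
$D{\left(X,Y \right)} = - Y$
$z{\left(H \right)} = -3 + \sqrt{3 + H}$ ($z{\left(H \right)} = -3 + \sqrt{H + 3} = -3 + \sqrt{3 + H}$)
$b{\left(f \right)} = - f + \frac{-29 + f}{-47 + f}$ ($b{\left(f \right)} = \frac{-29 + f}{-47 + f} - f = - f + \frac{-29 + f}{-47 + f}$)
$\frac{b{\left(z{\left(D{\left(I{\left(1,6 \right)},-3 \right)} \right)} \right)}}{5178} = \frac{\frac{1}{-47 - \left(3 - \sqrt{3 - -3}\right)} \left(-29 - \left(-3 + \sqrt{3 - -3}\right)^{2} + 48 \left(-3 + \sqrt{3 - -3}\right)\right)}{5178} = \frac{-29 - \left(-3 + \sqrt{3 + 3}\right)^{2} + 48 \left(-3 + \sqrt{3 + 3}\right)}{-47 - \left(3 - \sqrt{3 + 3}\right)} \frac{1}{5178} = \frac{-29 - \left(-3 + \sqrt{6}\right)^{2} + 48 \left(-3 + \sqrt{6}\right)}{-47 - \left(3 - \sqrt{6}\right)} \frac{1}{5178} = \frac{-29 - \left(-3 + \sqrt{6}\right)^{2} - \left(144 - 48 \sqrt{6}\right)}{-50 + \sqrt{6}} \cdot \frac{1}{5178} = \frac{-173 - \left(-3 + \sqrt{6}\right)^{2} + 48 \sqrt{6}}{-50 + \sqrt{6}} \cdot \frac{1}{5178} = \frac{-173 - \left(-3 + \sqrt{6}\right)^{2} + 48 \sqrt{6}}{5178 \left(-50 + \sqrt{6}\right)}$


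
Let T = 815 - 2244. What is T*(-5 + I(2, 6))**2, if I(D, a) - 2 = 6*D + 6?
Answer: -321525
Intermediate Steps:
I(D, a) = 8 + 6*D (I(D, a) = 2 + (6*D + 6) = 2 + (6 + 6*D) = 8 + 6*D)
T = -1429
T*(-5 + I(2, 6))**2 = -1429*(-5 + (8 + 6*2))**2 = -1429*(-5 + (8 + 12))**2 = -1429*(-5 + 20)**2 = -1429*15**2 = -1429*225 = -321525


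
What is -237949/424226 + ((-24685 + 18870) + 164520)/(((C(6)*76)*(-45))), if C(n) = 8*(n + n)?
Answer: -14545020301/13928188032 ≈ -1.0443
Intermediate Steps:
C(n) = 16*n (C(n) = 8*(2*n) = 16*n)
-237949/424226 + ((-24685 + 18870) + 164520)/(((C(6)*76)*(-45))) = -237949/424226 + ((-24685 + 18870) + 164520)/((((16*6)*76)*(-45))) = -237949*1/424226 + (-5815 + 164520)/(((96*76)*(-45))) = -237949/424226 + 158705/((7296*(-45))) = -237949/424226 + 158705/(-328320) = -237949/424226 + 158705*(-1/328320) = -237949/424226 - 31741/65664 = -14545020301/13928188032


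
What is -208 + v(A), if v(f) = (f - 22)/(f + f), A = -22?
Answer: -207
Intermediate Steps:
v(f) = (-22 + f)/(2*f) (v(f) = (-22 + f)/((2*f)) = (-22 + f)*(1/(2*f)) = (-22 + f)/(2*f))
-208 + v(A) = -208 + (½)*(-22 - 22)/(-22) = -208 + (½)*(-1/22)*(-44) = -208 + 1 = -207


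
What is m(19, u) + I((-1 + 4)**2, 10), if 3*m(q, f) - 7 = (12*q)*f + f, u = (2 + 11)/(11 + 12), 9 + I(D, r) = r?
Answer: 1069/23 ≈ 46.478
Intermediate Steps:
I(D, r) = -9 + r
u = 13/23 ≈ 0.56522
m(q, f) = 7/3 + f/3 + 4*f*q (m(q, f) = 7/3 + ((12*q)*f + f)/3 = 7/3 + (12*f*q + f)/3 = 7/3 + (f + 12*f*q)/3 = 7/3 + (f/3 + 4*f*q) = 7/3 + f/3 + 4*f*q)
m(19, u) + I((-1 + 4)**2, 10) = (7/3 + (1/3)*(13/23) + 4*(13/23)*19) + (-9 + 10) = (7/3 + 13/69 + 988/23) + 1 = 1046/23 + 1 = 1069/23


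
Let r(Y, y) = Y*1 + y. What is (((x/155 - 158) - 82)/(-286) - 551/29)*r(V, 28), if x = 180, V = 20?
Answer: -3865200/4433 ≈ -871.92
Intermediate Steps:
r(Y, y) = Y + y
(((x/155 - 158) - 82)/(-286) - 551/29)*r(V, 28) = (((180/155 - 158) - 82)/(-286) - 551/29)*(20 + 28) = (((180*(1/155) - 158) - 82)*(-1/286) - 551*1/29)*48 = (((36/31 - 158) - 82)*(-1/286) - 19)*48 = ((-4862/31 - 82)*(-1/286) - 19)*48 = (-7404/31*(-1/286) - 19)*48 = (3702/4433 - 19)*48 = -80525/4433*48 = -3865200/4433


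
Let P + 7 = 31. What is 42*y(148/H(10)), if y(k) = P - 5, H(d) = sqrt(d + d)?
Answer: 798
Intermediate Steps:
P = 24 (P = -7 + 31 = 24)
H(d) = sqrt(2)*sqrt(d) (H(d) = sqrt(2*d) = sqrt(2)*sqrt(d))
y(k) = 19 (y(k) = 24 - 5 = 19)
42*y(148/H(10)) = 42*19 = 798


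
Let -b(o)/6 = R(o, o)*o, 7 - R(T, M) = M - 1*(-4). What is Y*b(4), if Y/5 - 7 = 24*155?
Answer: 447240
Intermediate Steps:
R(T, M) = 3 - M (R(T, M) = 7 - (M - 1*(-4)) = 7 - (M + 4) = 7 - (4 + M) = 7 + (-4 - M) = 3 - M)
b(o) = -6*o*(3 - o) (b(o) = -6*(3 - o)*o = -6*o*(3 - o))
Y = 18635 (Y = 35 + 5*(24*155) = 35 + 5*3720 = 35 + 18600 = 18635)
Y*b(4) = 18635*(6*4*(-3 + 4)) = 18635*(6*4*1) = 18635*24 = 447240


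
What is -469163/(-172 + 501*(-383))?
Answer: 469163/192055 ≈ 2.4429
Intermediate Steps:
-469163/(-172 + 501*(-383)) = -469163/(-172 - 191883) = -469163/(-192055) = -469163*(-1/192055) = 469163/192055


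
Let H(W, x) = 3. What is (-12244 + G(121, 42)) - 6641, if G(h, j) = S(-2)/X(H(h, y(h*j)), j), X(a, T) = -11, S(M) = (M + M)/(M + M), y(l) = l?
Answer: -207736/11 ≈ -18885.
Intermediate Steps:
S(M) = 1 (S(M) = (2*M)/((2*M)) = (2*M)*(1/(2*M)) = 1)
G(h, j) = -1/11 (G(h, j) = 1/(-11) = 1*(-1/11) = -1/11)
(-12244 + G(121, 42)) - 6641 = (-12244 - 1/11) - 6641 = -134685/11 - 6641 = -207736/11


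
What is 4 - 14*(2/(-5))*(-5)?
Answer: -24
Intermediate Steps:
4 - 14*(2/(-5))*(-5) = 4 - 14*(2*(-⅕))*(-5) = 4 - 14*(-⅖*(-5)) = 4 - 28 = -24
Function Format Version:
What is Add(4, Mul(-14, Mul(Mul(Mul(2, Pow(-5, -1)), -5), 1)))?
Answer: -24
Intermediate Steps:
Add(4, Mul(-14, Mul(Mul(Mul(2, Pow(-5, -1)), -5), 1))) = Add(4, Mul(-14, Mul(Mul(Mul(2, Rational(-1, 5)), -5), 1))) = Add(4, Mul(-14, Mul(Mul(Rational(-2, 5), -5), 1))) = Add(4, Mul(-14, Mul(2, 1))) = Add(4, Mul(-14, 2)) = Add(4, -28) = -24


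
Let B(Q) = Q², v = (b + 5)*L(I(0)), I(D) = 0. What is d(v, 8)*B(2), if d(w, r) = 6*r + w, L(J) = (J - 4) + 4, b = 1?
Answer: 192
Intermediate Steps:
L(J) = J (L(J) = (-4 + J) + 4 = J)
v = 0 (v = (1 + 5)*0 = 6*0 = 0)
d(w, r) = w + 6*r
d(v, 8)*B(2) = (0 + 6*8)*2² = (0 + 48)*4 = 48*4 = 192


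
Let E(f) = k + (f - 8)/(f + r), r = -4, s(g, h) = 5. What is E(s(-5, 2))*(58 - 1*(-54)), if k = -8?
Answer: -1232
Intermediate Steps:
E(f) = -8 + (-8 + f)/(-4 + f) (E(f) = -8 + (f - 8)/(f - 4) = -8 + (-8 + f)/(-4 + f))
E(s(-5, 2))*(58 - 1*(-54)) = ((24 - 7*5)/(-4 + 5))*(58 - 1*(-54)) = ((24 - 35)/1)*(58 + 54) = (1*(-11))*112 = -11*112 = -1232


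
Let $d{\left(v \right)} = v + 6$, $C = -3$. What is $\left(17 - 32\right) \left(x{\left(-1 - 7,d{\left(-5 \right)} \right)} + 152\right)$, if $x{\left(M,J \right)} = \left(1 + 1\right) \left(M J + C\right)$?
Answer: $-1950$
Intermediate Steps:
$d{\left(v \right)} = 6 + v$
$x{\left(M,J \right)} = -6 + 2 J M$ ($x{\left(M,J \right)} = \left(1 + 1\right) \left(M J - 3\right) = 2 \left(J M - 3\right) = 2 \left(-3 + J M\right) = -6 + 2 J M$)
$\left(17 - 32\right) \left(x{\left(-1 - 7,d{\left(-5 \right)} \right)} + 152\right) = \left(17 - 32\right) \left(\left(-6 + 2 \left(6 - 5\right) \left(-1 - 7\right)\right) + 152\right) = - 15 \left(\left(-6 + 2 \cdot 1 \left(-1 - 7\right)\right) + 152\right) = - 15 \left(\left(-6 + 2 \cdot 1 \left(-8\right)\right) + 152\right) = - 15 \left(\left(-6 - 16\right) + 152\right) = - 15 \left(-22 + 152\right) = \left(-15\right) 130 = -1950$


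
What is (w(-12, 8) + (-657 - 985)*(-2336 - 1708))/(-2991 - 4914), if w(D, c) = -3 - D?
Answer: -2213419/2635 ≈ -840.01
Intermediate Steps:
(w(-12, 8) + (-657 - 985)*(-2336 - 1708))/(-2991 - 4914) = ((-3 - 1*(-12)) + (-657 - 985)*(-2336 - 1708))/(-2991 - 4914) = ((-3 + 12) - 1642*(-4044))/(-7905) = (9 + 6640248)*(-1/7905) = 6640257*(-1/7905) = -2213419/2635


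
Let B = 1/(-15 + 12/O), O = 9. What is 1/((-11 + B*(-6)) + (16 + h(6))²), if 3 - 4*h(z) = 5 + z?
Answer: 41/7603 ≈ 0.0053926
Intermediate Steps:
B = -3/41 (B = 1/(-15 + 12/9) = 1/(-15 + 12*(⅑)) = 1/(-15 + 4/3) = 1/(-41/3) = -3/41 ≈ -0.073171)
h(z) = -½ - z/4 (h(z) = ¾ - (5 + z)/4 = ¾ + (-5/4 - z/4) = -½ - z/4)
1/((-11 + B*(-6)) + (16 + h(6))²) = 1/((-11 - 3/41*(-6)) + (16 + (-½ - ¼*6))²) = 1/((-11 + 18/41) + (16 + (-½ - 3/2))²) = 1/(-433/41 + (16 - 2)²) = 1/(-433/41 + 14²) = 1/(-433/41 + 196) = 1/(7603/41) = 41/7603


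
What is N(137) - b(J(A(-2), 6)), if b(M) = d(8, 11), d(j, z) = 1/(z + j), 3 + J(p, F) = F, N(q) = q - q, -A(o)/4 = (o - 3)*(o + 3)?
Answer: -1/19 ≈ -0.052632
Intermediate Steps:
A(o) = -4*(-3 + o)*(3 + o) (A(o) = -4*(o - 3)*(o + 3) = -4*(-3 + o)*(3 + o))
N(q) = 0
J(p, F) = -3 + F
d(j, z) = 1/(j + z)
b(M) = 1/19 (b(M) = 1/(8 + 11) = 1/19)
N(137) - b(J(A(-2), 6)) = 0 - 1*1/19 = 0 - 1/19 = -1/19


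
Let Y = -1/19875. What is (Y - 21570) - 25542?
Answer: -936351001/19875 ≈ -47112.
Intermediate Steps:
Y = -1/19875 (Y = -1*1/19875 = -1/19875 ≈ -5.0314e-5)
(Y - 21570) - 25542 = (-1/19875 - 21570) - 25542 = -428703751/19875 - 25542 = -936351001/19875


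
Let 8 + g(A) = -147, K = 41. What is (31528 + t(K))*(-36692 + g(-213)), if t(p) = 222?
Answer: -1169892250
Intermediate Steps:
g(A) = -155 (g(A) = -8 - 147 = -155)
(31528 + t(K))*(-36692 + g(-213)) = (31528 + 222)*(-36692 - 155) = 31750*(-36847) = -1169892250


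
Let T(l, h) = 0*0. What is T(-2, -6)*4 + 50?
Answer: 50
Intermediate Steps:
T(l, h) = 0
T(-2, -6)*4 + 50 = 0*4 + 50 = 0 + 50 = 50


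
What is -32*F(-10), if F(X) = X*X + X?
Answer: -2880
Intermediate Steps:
F(X) = X + X**2 (F(X) = X**2 + X = X + X**2)
-32*F(-10) = -(-320)*(1 - 10) = -(-320)*(-9) = -32*90 = -2880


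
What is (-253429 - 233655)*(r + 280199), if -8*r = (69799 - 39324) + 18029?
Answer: -133527259424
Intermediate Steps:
r = -6063 (r = -((69799 - 39324) + 18029)/8 = -(30475 + 18029)/8 = -⅛*48504 = -6063)
(-253429 - 233655)*(r + 280199) = (-253429 - 233655)*(-6063 + 280199) = -487084*274136 = -133527259424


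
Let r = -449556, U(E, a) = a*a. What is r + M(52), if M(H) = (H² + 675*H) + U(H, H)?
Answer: -409048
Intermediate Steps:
U(E, a) = a²
M(H) = 2*H² + 675*H (M(H) = (H² + 675*H) + H² = 2*H² + 675*H)
r + M(52) = -449556 + 52*(675 + 2*52) = -449556 + 52*(675 + 104) = -449556 + 52*779 = -449556 + 40508 = -409048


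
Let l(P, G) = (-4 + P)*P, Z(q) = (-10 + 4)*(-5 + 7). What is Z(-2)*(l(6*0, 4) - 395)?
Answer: 4740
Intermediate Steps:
Z(q) = -12 (Z(q) = -6*2 = -12)
l(P, G) = P*(-4 + P)
Z(-2)*(l(6*0, 4) - 395) = -12*((6*0)*(-4 + 6*0) - 395) = -12*(0*(-4 + 0) - 395) = -12*(0*(-4) - 395) = -12*(0 - 395) = -12*(-395) = 4740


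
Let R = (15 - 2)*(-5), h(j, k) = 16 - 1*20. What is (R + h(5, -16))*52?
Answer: -3588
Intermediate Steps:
h(j, k) = -4 (h(j, k) = 16 - 20 = -4)
R = -65 (R = 13*(-5) = -65)
(R + h(5, -16))*52 = (-65 - 4)*52 = -69*52 = -3588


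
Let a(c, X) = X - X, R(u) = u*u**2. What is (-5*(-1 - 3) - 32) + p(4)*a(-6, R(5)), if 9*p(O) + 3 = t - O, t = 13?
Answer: -12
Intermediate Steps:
p(O) = 10/9 - O/9 (p(O) = -1/3 + (13 - O)/9 = -1/3 + (13/9 - O/9) = 10/9 - O/9)
R(u) = u**3
a(c, X) = 0
(-5*(-1 - 3) - 32) + p(4)*a(-6, R(5)) = (-5*(-1 - 3) - 32) + (10/9 - 1/9*4)*0 = (-5*(-4) - 32) + (10/9 - 4/9)*0 = (20 - 32) + (2/3)*0 = -12 + 0 = -12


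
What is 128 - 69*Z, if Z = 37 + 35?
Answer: -4840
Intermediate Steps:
Z = 72
128 - 69*Z = 128 - 69*72 = 128 - 4968 = -4840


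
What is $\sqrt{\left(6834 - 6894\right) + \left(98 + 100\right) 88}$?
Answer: $2 \sqrt{4341} \approx 131.77$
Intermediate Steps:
$\sqrt{\left(6834 - 6894\right) + \left(98 + 100\right) 88} = \sqrt{\left(6834 - 6894\right) + 198 \cdot 88} = \sqrt{-60 + 17424} = \sqrt{17364} = 2 \sqrt{4341}$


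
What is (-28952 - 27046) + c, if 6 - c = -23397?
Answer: -32595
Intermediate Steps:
c = 23403 (c = 6 - 1*(-23397) = 6 + 23397 = 23403)
(-28952 - 27046) + c = (-28952 - 27046) + 23403 = -55998 + 23403 = -32595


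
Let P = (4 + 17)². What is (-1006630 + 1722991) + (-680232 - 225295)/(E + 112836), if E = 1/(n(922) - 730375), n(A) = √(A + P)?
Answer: 4865351600776210638624751594/6791835549877751635753 - 905527*√1363/6791835549877751635753 ≈ 7.1635e+5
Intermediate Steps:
P = 441 (P = 21² = 441)
n(A) = √(441 + A) (n(A) = √(A + 441) = √(441 + A))
E = 1/(-730375 + √1363) (E = 1/(√(441 + 922) - 730375) = 1/(√1363 - 730375) = 1/(-730375 + √1363) ≈ -1.3692e-6)
(-1006630 + 1722991) + (-680232 - 225295)/(E + 112836) = (-1006630 + 1722991) + (-680232 - 225295)/((-730375/533447639262 - √1363/533447639262) + 112836) = 716361 - 905527/(60192097823036657/533447639262 - √1363/533447639262)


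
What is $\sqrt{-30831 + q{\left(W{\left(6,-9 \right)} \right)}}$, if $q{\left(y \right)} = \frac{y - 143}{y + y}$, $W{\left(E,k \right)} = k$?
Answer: $\frac{i \sqrt{277403}}{3} \approx 175.56 i$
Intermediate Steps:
$q{\left(y \right)} = \frac{-143 + y}{2 y}$
$\sqrt{-30831 + q{\left(W{\left(6,-9 \right)} \right)}} = \sqrt{-30831 + \frac{-143 - 9}{2 \left(-9\right)}} = \sqrt{-30831 + \frac{1}{2} \left(- \frac{1}{9}\right) \left(-152\right)} = \sqrt{-30831 + \frac{76}{9}} = \sqrt{- \frac{277403}{9}} = \frac{i \sqrt{277403}}{3}$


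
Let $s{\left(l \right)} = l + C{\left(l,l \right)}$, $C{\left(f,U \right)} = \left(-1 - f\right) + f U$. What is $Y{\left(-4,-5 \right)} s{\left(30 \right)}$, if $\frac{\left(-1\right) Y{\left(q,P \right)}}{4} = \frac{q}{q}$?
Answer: $-3596$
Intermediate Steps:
$Y{\left(q,P \right)} = -4$ ($Y{\left(q,P \right)} = - 4 \frac{q}{q} = \left(-4\right) 1 = -4$)
$C{\left(f,U \right)} = -1 - f + U f$ ($C{\left(f,U \right)} = \left(-1 - f\right) + U f = -1 - f + U f$)
$s{\left(l \right)} = -1 + l^{2}$ ($s{\left(l \right)} = l - \left(1 + l - l l\right) = l - \left(1 + l - l^{2}\right) = -1 + l^{2}$)
$Y{\left(-4,-5 \right)} s{\left(30 \right)} = - 4 \left(-1 + 30^{2}\right) = - 4 \left(-1 + 900\right) = \left(-4\right) 899 = -3596$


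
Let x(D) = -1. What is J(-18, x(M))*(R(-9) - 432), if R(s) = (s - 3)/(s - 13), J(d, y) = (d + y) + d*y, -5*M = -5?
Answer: 4746/11 ≈ 431.45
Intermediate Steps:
M = 1 (M = -⅕*(-5) = 1)
J(d, y) = d + y + d*y
R(s) = (-3 + s)/(-13 + s)
J(-18, x(M))*(R(-9) - 432) = (-18 - 1 - 18*(-1))*((-3 - 9)/(-13 - 9) - 432) = (-18 - 1 + 18)*(-12/(-22) - 432) = -(-1/22*(-12) - 432) = -(6/11 - 432) = -1*(-4746/11) = 4746/11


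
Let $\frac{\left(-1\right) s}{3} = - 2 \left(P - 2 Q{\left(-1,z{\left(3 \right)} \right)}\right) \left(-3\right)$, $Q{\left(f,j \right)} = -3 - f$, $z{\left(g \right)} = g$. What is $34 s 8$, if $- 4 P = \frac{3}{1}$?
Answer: $-15912$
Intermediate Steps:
$P = - \frac{3}{4}$ ($P = - \frac{3 \cdot 1^{-1}}{4} = - \frac{3 \cdot 1}{4} = \left(- \frac{1}{4}\right) 3 = - \frac{3}{4} \approx -0.75$)
$s = - \frac{117}{2}$ ($s = - 3 - 2 \left(- \frac{3}{4} - 2 \left(-3 - -1\right)\right) \left(-3\right) = - 3 - 2 \left(- \frac{3}{4} - 2 \left(-3 + 1\right)\right) \left(-3\right) = - 3 - 2 \left(- \frac{3}{4} - -4\right) \left(-3\right) = - 3 - 2 \left(- \frac{3}{4} + 4\right) \left(-3\right) = - 3 \left(-2\right) \frac{13}{4} \left(-3\right) = - 3 \left(\left(- \frac{13}{2}\right) \left(-3\right)\right) = \left(-3\right) \frac{39}{2} = - \frac{117}{2} \approx -58.5$)
$34 s 8 = 34 \left(- \frac{117}{2}\right) 8 = \left(-1989\right) 8 = -15912$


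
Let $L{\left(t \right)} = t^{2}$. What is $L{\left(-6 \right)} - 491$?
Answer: $-455$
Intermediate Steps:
$L{\left(-6 \right)} - 491 = \left(-6\right)^{2} - 491 = 36 - 491 = -455$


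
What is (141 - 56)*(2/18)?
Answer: 85/9 ≈ 9.4444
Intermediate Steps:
(141 - 56)*(2/18) = 85*(2*(1/18)) = 85*(⅑) = 85/9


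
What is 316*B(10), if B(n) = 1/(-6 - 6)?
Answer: -79/3 ≈ -26.333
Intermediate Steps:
B(n) = -1/12 (B(n) = 1/(-12) = -1/12)
316*B(10) = 316*(-1/12) = -79/3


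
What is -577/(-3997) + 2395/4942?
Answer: 1774907/2821882 ≈ 0.62898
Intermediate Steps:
-577/(-3997) + 2395/4942 = -577*(-1/3997) + 2395*(1/4942) = 577/3997 + 2395/4942 = 1774907/2821882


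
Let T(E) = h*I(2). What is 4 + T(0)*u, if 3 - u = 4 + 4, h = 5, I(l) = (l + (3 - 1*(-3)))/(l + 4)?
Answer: -88/3 ≈ -29.333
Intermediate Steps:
I(l) = (6 + l)/(4 + l) (I(l) = (l + (3 + 3))/(4 + l) = (l + 6)/(4 + l) = (6 + l)/(4 + l))
T(E) = 20/3 (T(E) = 5*((6 + 2)/(4 + 2)) = 5*(8/6) = 5*((⅙)*8) = 5*(4/3) = 20/3)
u = -5 (u = 3 - (4 + 4) = 3 - 1*8 = 3 - 8 = -5)
4 + T(0)*u = 4 + (20/3)*(-5) = 4 - 100/3 = -88/3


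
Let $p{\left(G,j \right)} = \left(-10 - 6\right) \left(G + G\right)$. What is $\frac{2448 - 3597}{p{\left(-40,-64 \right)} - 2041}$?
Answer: $\frac{1149}{761} \approx 1.5099$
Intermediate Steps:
$p{\left(G,j \right)} = - 32 G$ ($p{\left(G,j \right)} = - 16 \cdot 2 G = - 32 G$)
$\frac{2448 - 3597}{p{\left(-40,-64 \right)} - 2041} = \frac{2448 - 3597}{\left(-32\right) \left(-40\right) - 2041} = - \frac{1149}{1280 - 2041} = - \frac{1149}{-761} = \left(-1149\right) \left(- \frac{1}{761}\right) = \frac{1149}{761}$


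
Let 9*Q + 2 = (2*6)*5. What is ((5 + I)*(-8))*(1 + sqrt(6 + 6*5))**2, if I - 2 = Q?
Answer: -47432/9 ≈ -5270.2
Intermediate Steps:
Q = 58/9 (Q = -2/9 + ((2*6)*5)/9 = -2/9 + (12*5)/9 = -2/9 + (1/9)*60 = -2/9 + 20/3 = 58/9 ≈ 6.4444)
I = 76/9 (I = 2 + 58/9 = 76/9 ≈ 8.4444)
((5 + I)*(-8))*(1 + sqrt(6 + 6*5))**2 = ((5 + 76/9)*(-8))*(1 + sqrt(6 + 6*5))**2 = ((121/9)*(-8))*(1 + sqrt(6 + 30))**2 = -968*(1 + sqrt(36))**2/9 = -968*(1 + 6)**2/9 = -968/9*7**2 = -968/9*49 = -47432/9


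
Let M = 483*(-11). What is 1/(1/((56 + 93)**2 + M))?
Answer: 16888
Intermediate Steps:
M = -5313
1/(1/((56 + 93)**2 + M)) = 1/(1/((56 + 93)**2 - 5313)) = 1/(1/(149**2 - 5313)) = 1/(1/(22201 - 5313)) = 1/(1/16888) = 16888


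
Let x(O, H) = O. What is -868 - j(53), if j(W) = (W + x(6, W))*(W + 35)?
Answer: -6060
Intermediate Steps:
j(W) = (6 + W)*(35 + W) (j(W) = (W + 6)*(W + 35) = (6 + W)*(35 + W))
-868 - j(53) = -868 - (210 + 53² + 41*53) = -868 - (210 + 2809 + 2173) = -868 - 1*5192 = -868 - 5192 = -6060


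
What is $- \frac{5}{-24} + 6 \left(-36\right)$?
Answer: $- \frac{5179}{24} \approx -215.79$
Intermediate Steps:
$- \frac{5}{-24} + 6 \left(-36\right) = \left(-5\right) \left(- \frac{1}{24}\right) - 216 = \frac{5}{24} - 216 = - \frac{5179}{24}$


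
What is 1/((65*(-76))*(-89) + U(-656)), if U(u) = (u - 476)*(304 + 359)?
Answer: -1/310856 ≈ -3.2169e-6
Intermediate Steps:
U(u) = -315588 + 663*u (U(u) = (-476 + u)*663 = -315588 + 663*u)
1/((65*(-76))*(-89) + U(-656)) = 1/((65*(-76))*(-89) + (-315588 + 663*(-656))) = 1/(-4940*(-89) + (-315588 - 434928)) = 1/(439660 - 750516) = 1/(-310856) = -1/310856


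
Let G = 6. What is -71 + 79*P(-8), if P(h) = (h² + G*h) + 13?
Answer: 2220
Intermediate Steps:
P(h) = 13 + h² + 6*h (P(h) = (h² + 6*h) + 13 = 13 + h² + 6*h)
-71 + 79*P(-8) = -71 + 79*(13 + (-8)² + 6*(-8)) = -71 + 79*(13 + 64 - 48) = -71 + 79*29 = -71 + 2291 = 2220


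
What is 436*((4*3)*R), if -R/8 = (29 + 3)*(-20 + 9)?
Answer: 14733312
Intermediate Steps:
R = 2816 (R = -8*(29 + 3)*(-20 + 9) = -256*(-11) = -8*(-352) = 2816)
436*((4*3)*R) = 436*((4*3)*2816) = 436*(12*2816) = 436*33792 = 14733312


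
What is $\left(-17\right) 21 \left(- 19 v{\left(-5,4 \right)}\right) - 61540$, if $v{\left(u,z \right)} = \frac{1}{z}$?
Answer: $- \frac{239377}{4} \approx -59844.0$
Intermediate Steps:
$\left(-17\right) 21 \left(- 19 v{\left(-5,4 \right)}\right) - 61540 = \left(-17\right) 21 \left(- \frac{19}{4}\right) - 61540 = - 357 \left(\left(-19\right) \frac{1}{4}\right) - 61540 = \left(-357\right) \left(- \frac{19}{4}\right) - 61540 = \frac{6783}{4} - 61540 = - \frac{239377}{4}$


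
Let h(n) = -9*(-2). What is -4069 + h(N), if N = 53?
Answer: -4051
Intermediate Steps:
h(n) = 18
-4069 + h(N) = -4069 + 18 = -4051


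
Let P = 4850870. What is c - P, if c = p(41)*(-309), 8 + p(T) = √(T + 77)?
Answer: -4848398 - 309*√118 ≈ -4.8518e+6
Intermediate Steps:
p(T) = -8 + √(77 + T) (p(T) = -8 + √(T + 77) = -8 + √(77 + T))
c = 2472 - 309*√118 (c = (-8 + √(77 + 41))*(-309) = (-8 + √118)*(-309) = 2472 - 309*√118 ≈ -884.60)
c - P = (2472 - 309*√118) - 1*4850870 = (2472 - 309*√118) - 4850870 = -4848398 - 309*√118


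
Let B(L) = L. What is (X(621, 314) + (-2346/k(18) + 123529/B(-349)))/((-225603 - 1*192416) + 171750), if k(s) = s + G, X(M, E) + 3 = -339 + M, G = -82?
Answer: 427679/2750332192 ≈ 0.00015550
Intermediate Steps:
X(M, E) = -342 + M (X(M, E) = -3 + (-339 + M) = -342 + M)
k(s) = -82 + s (k(s) = s - 82 = -82 + s)
(X(621, 314) + (-2346/k(18) + 123529/B(-349)))/((-225603 - 1*192416) + 171750) = ((-342 + 621) + (-2346/(-82 + 18) + 123529/(-349)))/((-225603 - 1*192416) + 171750) = (279 + (-2346/(-64) + 123529*(-1/349)))/((-225603 - 192416) + 171750) = (279 + (-2346*(-1/64) - 123529/349))/(-418019 + 171750) = (279 + (1173/32 - 123529/349))/(-246269) = (279 - 3543551/11168)*(-1/246269) = -427679/11168*(-1/246269) = 427679/2750332192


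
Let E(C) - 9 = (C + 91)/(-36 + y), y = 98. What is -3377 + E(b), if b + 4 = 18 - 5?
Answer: -104358/31 ≈ -3366.4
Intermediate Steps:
b = 9 (b = -4 + (18 - 5) = -4 + 13 = 9)
E(C) = 649/62 + C/62 (E(C) = 9 + (C + 91)/(-36 + 98) = 9 + (91 + C)/62 = 9 + (91 + C)*(1/62) = 9 + (91/62 + C/62) = 649/62 + C/62)
-3377 + E(b) = -3377 + (649/62 + (1/62)*9) = -3377 + (649/62 + 9/62) = -3377 + 329/31 = -104358/31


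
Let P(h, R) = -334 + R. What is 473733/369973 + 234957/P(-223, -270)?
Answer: -86641611429/223463692 ≈ -387.72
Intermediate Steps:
473733/369973 + 234957/P(-223, -270) = 473733/369973 + 234957/(-334 - 270) = 473733*(1/369973) + 234957/(-604) = 473733/369973 + 234957*(-1/604) = 473733/369973 - 234957/604 = -86641611429/223463692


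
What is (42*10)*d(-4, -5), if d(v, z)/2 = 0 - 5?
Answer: -4200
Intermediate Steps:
d(v, z) = -10 (d(v, z) = 2*(0 - 5) = 2*(-5) = -10)
(42*10)*d(-4, -5) = (42*10)*(-10) = 420*(-10) = -4200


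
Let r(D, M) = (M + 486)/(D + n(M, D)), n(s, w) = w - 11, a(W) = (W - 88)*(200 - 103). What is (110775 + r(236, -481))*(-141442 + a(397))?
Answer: -5692418634320/461 ≈ -1.2348e+10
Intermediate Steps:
a(W) = -8536 + 97*W (a(W) = (-88 + W)*97 = -8536 + 97*W)
n(s, w) = -11 + w
r(D, M) = (486 + M)/(-11 + 2*D) (r(D, M) = (M + 486)/(D + (-11 + D)) = (486 + M)/(-11 + 2*D))
(110775 + r(236, -481))*(-141442 + a(397)) = (110775 + (486 - 481)/(-11 + 2*236))*(-141442 + (-8536 + 97*397)) = (110775 + 5/(-11 + 472))*(-141442 + (-8536 + 38509)) = (110775 + 5/461)*(-141442 + 29973) = (110775 + (1/461)*5)*(-111469) = (110775 + 5/461)*(-111469) = (51067280/461)*(-111469) = -5692418634320/461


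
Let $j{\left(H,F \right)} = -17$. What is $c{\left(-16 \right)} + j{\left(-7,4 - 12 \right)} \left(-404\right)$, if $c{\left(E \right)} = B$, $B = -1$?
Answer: $6867$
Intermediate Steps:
$c{\left(E \right)} = -1$
$c{\left(-16 \right)} + j{\left(-7,4 - 12 \right)} \left(-404\right) = -1 - -6868 = -1 + 6868 = 6867$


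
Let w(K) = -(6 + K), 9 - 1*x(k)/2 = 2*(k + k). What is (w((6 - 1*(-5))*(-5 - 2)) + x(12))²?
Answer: 49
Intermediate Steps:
x(k) = 18 - 8*k (x(k) = 18 - 4*(k + k) = 18 - 4*2*k = 18 - 8*k)
w(K) = -6 - K
(w((6 - 1*(-5))*(-5 - 2)) + x(12))² = ((-6 - (6 - 1*(-5))*(-5 - 2)) + (18 - 8*12))² = ((-6 - (6 + 5)*(-7)) + (18 - 96))² = ((-6 - 11*(-7)) - 78)² = ((-6 - 1*(-77)) - 78)² = ((-6 + 77) - 78)² = (71 - 78)² = (-7)² = 49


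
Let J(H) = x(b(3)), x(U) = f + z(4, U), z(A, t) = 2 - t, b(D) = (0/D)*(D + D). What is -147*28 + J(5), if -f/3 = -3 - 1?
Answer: -4102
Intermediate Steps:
b(D) = 0 (b(D) = 0*(2*D) = 0)
f = 12 (f = -3*(-3 - 1) = -3*(-4) = 12)
x(U) = 14 - U (x(U) = 12 + (2 - U) = 14 - U)
J(H) = 14 (J(H) = 14 - 1*0 = 14 + 0 = 14)
-147*28 + J(5) = -147*28 + 14 = -4116 + 14 = -4102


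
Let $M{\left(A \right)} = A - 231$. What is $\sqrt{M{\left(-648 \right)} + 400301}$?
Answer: $\sqrt{399422} \approx 632.0$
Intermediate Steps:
$M{\left(A \right)} = -231 + A$
$\sqrt{M{\left(-648 \right)} + 400301} = \sqrt{\left(-231 - 648\right) + 400301} = \sqrt{-879 + 400301} = \sqrt{399422}$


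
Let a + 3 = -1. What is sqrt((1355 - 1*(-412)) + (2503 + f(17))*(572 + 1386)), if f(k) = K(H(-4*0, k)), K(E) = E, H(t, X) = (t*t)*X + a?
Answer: sqrt(4894809) ≈ 2212.4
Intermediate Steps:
a = -4 (a = -3 - 1 = -4)
H(t, X) = -4 + X*t**2 (H(t, X) = (t*t)*X - 4 = t**2*X - 4 = X*t**2 - 4 = -4 + X*t**2)
f(k) = -4 (f(k) = -4 + k*(-4*0)**2 = -4 + k*0**2 = -4 + k*0 = -4 + 0 = -4)
sqrt((1355 - 1*(-412)) + (2503 + f(17))*(572 + 1386)) = sqrt((1355 - 1*(-412)) + (2503 - 4)*(572 + 1386)) = sqrt((1355 + 412) + 2499*1958) = sqrt(1767 + 4893042) = sqrt(4894809)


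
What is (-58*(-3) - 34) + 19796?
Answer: 19936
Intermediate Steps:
(-58*(-3) - 34) + 19796 = (174 - 34) + 19796 = 140 + 19796 = 19936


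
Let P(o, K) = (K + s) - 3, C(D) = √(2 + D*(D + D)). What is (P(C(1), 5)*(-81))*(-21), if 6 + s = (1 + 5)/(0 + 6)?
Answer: -5103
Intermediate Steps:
s = -5 (s = -6 + (1 + 5)/(0 + 6) = -6 + 6/6 = -6 + 6*(⅙) = -6 + 1 = -5)
C(D) = √(2 + 2*D²) (C(D) = √(2 + D*(2*D)) = √(2 + 2*D²))
P(o, K) = -8 + K (P(o, K) = (K - 5) - 3 = (-5 + K) - 3 = -8 + K)
(P(C(1), 5)*(-81))*(-21) = ((-8 + 5)*(-81))*(-21) = -3*(-81)*(-21) = 243*(-21) = -5103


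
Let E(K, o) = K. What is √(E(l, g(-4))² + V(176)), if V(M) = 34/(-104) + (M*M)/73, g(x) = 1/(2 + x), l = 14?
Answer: 3*√248166347/1898 ≈ 24.900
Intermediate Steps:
V(M) = -17/52 + M²/73 (V(M) = 34*(-1/104) + M²*(1/73) = -17/52 + M²/73)
√(E(l, g(-4))² + V(176)) = √(14² + (-17/52 + (1/73)*176²)) = √(196 + (-17/52 + (1/73)*30976)) = √(196 + (-17/52 + 30976/73)) = √(196 + 1609511/3796) = √(2353527/3796) = 3*√248166347/1898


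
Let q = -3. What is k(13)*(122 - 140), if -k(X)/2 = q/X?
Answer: -108/13 ≈ -8.3077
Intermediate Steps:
k(X) = 6/X (k(X) = -(-6)/X = 6/X)
k(13)*(122 - 140) = (6/13)*(122 - 140) = (6*(1/13))*(-18) = (6/13)*(-18) = -108/13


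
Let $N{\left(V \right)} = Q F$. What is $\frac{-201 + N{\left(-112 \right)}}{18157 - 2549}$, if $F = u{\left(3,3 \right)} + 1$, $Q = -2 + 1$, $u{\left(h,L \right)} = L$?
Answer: $- \frac{205}{15608} \approx -0.013134$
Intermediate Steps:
$Q = -1$
$F = 4$ ($F = 3 + 1 = 4$)
$N{\left(V \right)} = -4$ ($N{\left(V \right)} = \left(-1\right) 4 = -4$)
$\frac{-201 + N{\left(-112 \right)}}{18157 - 2549} = \frac{-201 - 4}{18157 - 2549} = - \frac{205}{15608}$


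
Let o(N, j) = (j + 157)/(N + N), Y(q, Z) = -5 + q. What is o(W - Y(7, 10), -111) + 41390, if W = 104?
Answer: 4221803/102 ≈ 41390.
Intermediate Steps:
o(N, j) = (157 + j)/(2*N) (o(N, j) = (157 + j)/((2*N)) = (157 + j)*(1/(2*N)) = (157 + j)/(2*N))
o(W - Y(7, 10), -111) + 41390 = (157 - 111)/(2*(104 - (-5 + 7))) + 41390 = (½)*46/(104 - 1*2) + 41390 = (½)*46/(104 - 2) + 41390 = (½)*46/102 + 41390 = (½)*(1/102)*46 + 41390 = 23/102 + 41390 = 4221803/102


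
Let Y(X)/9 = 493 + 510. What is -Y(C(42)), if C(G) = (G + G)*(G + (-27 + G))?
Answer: -9027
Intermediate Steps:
C(G) = 2*G*(-27 + 2*G) (C(G) = (2*G)*(-27 + 2*G) = 2*G*(-27 + 2*G))
Y(X) = 9027 (Y(X) = 9*(493 + 510) = 9*1003 = 9027)
-Y(C(42)) = -1*9027 = -9027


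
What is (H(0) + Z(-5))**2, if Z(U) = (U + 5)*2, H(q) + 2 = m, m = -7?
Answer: 81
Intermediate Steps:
H(q) = -9 (H(q) = -2 - 7 = -9)
Z(U) = 10 + 2*U (Z(U) = (5 + U)*2 = 10 + 2*U)
(H(0) + Z(-5))**2 = (-9 + (10 + 2*(-5)))**2 = (-9 + (10 - 10))**2 = (-9 + 0)**2 = (-9)**2 = 81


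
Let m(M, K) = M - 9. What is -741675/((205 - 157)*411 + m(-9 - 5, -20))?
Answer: -148335/3941 ≈ -37.639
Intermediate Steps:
m(M, K) = -9 + M
-741675/((205 - 157)*411 + m(-9 - 5, -20)) = -741675/((205 - 157)*411 + (-9 + (-9 - 5))) = -741675/(48*411 + (-9 - 14)) = -741675/(19728 - 23) = -741675/19705 = -741675*1/19705 = -148335/3941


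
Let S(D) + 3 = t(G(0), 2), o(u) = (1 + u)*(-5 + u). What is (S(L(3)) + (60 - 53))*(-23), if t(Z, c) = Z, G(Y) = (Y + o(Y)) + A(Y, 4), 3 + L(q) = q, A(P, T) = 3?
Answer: -46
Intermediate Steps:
L(q) = -3 + q
G(Y) = -2 + Y² - 3*Y (G(Y) = (Y + (-5 + Y² - 4*Y)) + 3 = (-5 + Y² - 3*Y) + 3 = -2 + Y² - 3*Y)
S(D) = -5 (S(D) = -3 + (-2 + 0² - 3*0) = -3 + (-2 + 0 + 0) = -3 - 2 = -5)
(S(L(3)) + (60 - 53))*(-23) = (-5 + (60 - 53))*(-23) = (-5 + 7)*(-23) = 2*(-23) = -46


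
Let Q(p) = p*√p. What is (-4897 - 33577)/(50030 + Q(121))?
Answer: -38474/51361 ≈ -0.74909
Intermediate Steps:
Q(p) = p^(3/2)
(-4897 - 33577)/(50030 + Q(121)) = (-4897 - 33577)/(50030 + 121^(3/2)) = -38474/(50030 + 1331) = -38474/51361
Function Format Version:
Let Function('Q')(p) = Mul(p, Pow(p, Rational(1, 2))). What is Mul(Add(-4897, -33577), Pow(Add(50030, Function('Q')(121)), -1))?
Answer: Rational(-38474, 51361) ≈ -0.74909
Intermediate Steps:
Function('Q')(p) = Pow(p, Rational(3, 2))
Mul(Add(-4897, -33577), Pow(Add(50030, Function('Q')(121)), -1)) = Mul(Add(-4897, -33577), Pow(Add(50030, Pow(121, Rational(3, 2))), -1)) = Mul(-38474, Pow(Add(50030, 1331), -1)) = Mul(-38474, Pow(51361, -1)) = Mul(-38474, Rational(1, 51361)) = Rational(-38474, 51361)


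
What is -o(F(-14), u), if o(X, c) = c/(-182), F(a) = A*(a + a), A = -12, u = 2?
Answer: 1/91 ≈ 0.010989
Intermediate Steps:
F(a) = -24*a (F(a) = -12*(a + a) = -24*a)
o(X, c) = -c/182 (o(X, c) = c*(-1/182) = -c/182)
-o(F(-14), u) = -(-1)*2/182 = -1*(-1/91) = 1/91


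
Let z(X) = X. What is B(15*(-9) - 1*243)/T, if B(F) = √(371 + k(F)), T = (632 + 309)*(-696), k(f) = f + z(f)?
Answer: -I*√385/654936 ≈ -2.9959e-5*I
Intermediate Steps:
k(f) = 2*f (k(f) = f + f = 2*f)
T = -654936 (T = 941*(-696) = -654936)
B(F) = √(371 + 2*F)
B(15*(-9) - 1*243)/T = √(371 + 2*(15*(-9) - 1*243))/(-654936) = √(371 + 2*(-135 - 243))*(-1/654936) = √(371 + 2*(-378))*(-1/654936) = √(371 - 756)*(-1/654936) = √(-385)*(-1/654936) = (I*√385)*(-1/654936) = -I*√385/654936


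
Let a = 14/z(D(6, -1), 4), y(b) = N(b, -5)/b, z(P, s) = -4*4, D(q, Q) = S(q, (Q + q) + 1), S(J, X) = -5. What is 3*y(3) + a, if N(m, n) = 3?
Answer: 17/8 ≈ 2.1250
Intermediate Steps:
D(q, Q) = -5
z(P, s) = -16
y(b) = 3/b
a = -7/8 (a = 14/(-16) = 14*(-1/16) = -7/8 ≈ -0.87500)
3*y(3) + a = 3*(3/3) - 7/8 = 3*(3*(⅓)) - 7/8 = 3*1 - 7/8 = 3 - 7/8 = 17/8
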